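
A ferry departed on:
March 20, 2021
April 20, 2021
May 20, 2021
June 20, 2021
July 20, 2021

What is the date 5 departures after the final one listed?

December 20, 2021

The day-of-month is always 20 (31, 30, 31, 30 days between events).
So this recurs on the 20th of each month.
Next: August 2021 → August 20, 2021.
Next: September 2021 → September 20, 2021.
Next: October 2021 → October 20, 2021.
November 2021: November 20, 2021.
Next: December 2021 → December 20, 2021.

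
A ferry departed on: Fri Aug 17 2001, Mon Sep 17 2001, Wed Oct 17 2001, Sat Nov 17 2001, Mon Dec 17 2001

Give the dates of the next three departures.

The day-of-month is always 17 (31, 30, 31, 30 days between events).
So this recurs on the 17th of each month.
January 2002: Thu Jan 17 2002.
Next: February 2002 → Sun Feb 17 2002.
Next: March 2002 → Sun Mar 17 2002.

Thu Jan 17 2002, Sun Feb 17 2002, Sun Mar 17 2002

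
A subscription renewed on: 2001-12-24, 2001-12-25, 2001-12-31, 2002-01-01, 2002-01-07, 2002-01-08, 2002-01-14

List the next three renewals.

2002-01-15, 2002-01-21, 2002-01-22

Gaps: 1, 6, 1, 6, 1, 6 days — not constant, but cyclic with period 2.
The events fall on every Monday and Tuesday.
The following Tuesday is 2002-01-15.
Next Monday: 2002-01-21.
Next Tuesday: 2002-01-22.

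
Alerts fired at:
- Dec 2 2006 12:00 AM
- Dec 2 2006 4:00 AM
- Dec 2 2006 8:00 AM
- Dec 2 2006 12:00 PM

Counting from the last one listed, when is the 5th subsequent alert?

Dec 3 2006 8:00 AM

Spacing: 4, 4, 4 h — constant 4 h.
Dec 2 2006 12:00 PM + 4 h = Dec 2 2006 4:00 PM.
Dec 2 2006 4:00 PM + 4 h = Dec 2 2006 8:00 PM.
Dec 2 2006 8:00 PM + 4 h = Dec 3 2006 12:00 AM.
Dec 3 2006 12:00 AM + 4 h = Dec 3 2006 4:00 AM.
Dec 3 2006 4:00 AM + 4 h = Dec 3 2006 8:00 AM.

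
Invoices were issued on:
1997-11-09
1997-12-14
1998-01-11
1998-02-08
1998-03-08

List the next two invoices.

1998-04-12, 1998-05-10

These are Sundays at 28- or 35-day spacing (35, 28, 28, 28).
The pattern: 2nd Sunday of the month.
April 1998 — 2nd Sunday is 1998-04-12.
2nd Sunday of May 1998: 1998-05-10.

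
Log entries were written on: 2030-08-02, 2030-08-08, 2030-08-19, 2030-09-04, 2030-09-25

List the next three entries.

Intervals are 6, 11, 16, 21 days — an arithmetic progression with common difference 5.
Next gap: 26 days. 2030-09-25 + 26 days = 2030-10-21.
Next gap: 31 days. 2030-10-21 + 31 days = 2030-11-21.
Next gap: 36 days. 2030-11-21 + 36 days = 2030-12-27.

2030-10-21, 2030-11-21, 2030-12-27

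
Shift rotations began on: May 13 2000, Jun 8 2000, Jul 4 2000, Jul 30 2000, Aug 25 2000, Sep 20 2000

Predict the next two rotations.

Oct 16 2000, Nov 11 2000

The spacing is 26, 26, 26, 26, 26 days — always 26 days.
Sep 20 2000 + 26 days = Oct 16 2000.
Oct 16 2000 + 26 days = Nov 11 2000.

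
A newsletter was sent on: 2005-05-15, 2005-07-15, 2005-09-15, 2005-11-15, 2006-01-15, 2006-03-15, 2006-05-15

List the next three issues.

2006-07-15, 2006-09-15, 2006-11-15

Each date is the 15th; the gaps (61, 62, 61, 61, 59, 61) track the month lengths.
The rule is the 15th of every 2 months.
July 2006: 2006-07-15.
Next: September 2006 → 2006-09-15.
Next: November 2006 → 2006-11-15.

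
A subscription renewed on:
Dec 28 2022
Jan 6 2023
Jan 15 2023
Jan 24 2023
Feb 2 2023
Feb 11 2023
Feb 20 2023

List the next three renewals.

Gaps between consecutive events: 9, 9, 9, 9, 9, 9 days — a constant 9-day interval.
Feb 20 2023 + 9 days = Mar 1 2023.
Mar 1 2023 + 9 days = Mar 10 2023.
Mar 10 2023 + 9 days = Mar 19 2023.

Mar 1 2023, Mar 10 2023, Mar 19 2023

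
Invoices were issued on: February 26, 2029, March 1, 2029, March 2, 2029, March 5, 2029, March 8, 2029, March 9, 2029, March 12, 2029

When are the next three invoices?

March 15, 2029; March 16, 2029; March 19, 2029

Every event lands on a Monday or Thursday or Friday (gaps cycle 3, 1, 3, 3, 1, 3).
So the schedule is: every Monday, Thursday and Friday.
The following Thursday is March 15, 2029.
Next Friday: March 16, 2029.
The following Monday is March 19, 2029.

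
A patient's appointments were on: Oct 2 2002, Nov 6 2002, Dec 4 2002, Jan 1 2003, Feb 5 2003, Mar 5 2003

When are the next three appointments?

Apr 2 2003, May 7 2003, Jun 4 2003

Gaps: 35, 28, 28, 35, 28 days — a mix of 28 and 35. Every date is a Wednesday.
Each is the 1st Wednesday of its month.
1st Wednesday of April 2003: Apr 2 2003.
May 2003 — 1st Wednesday is May 7 2003.
June 2003 — 1st Wednesday is Jun 4 2003.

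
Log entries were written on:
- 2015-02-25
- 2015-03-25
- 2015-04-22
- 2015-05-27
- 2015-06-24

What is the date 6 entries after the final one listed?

These are Wednesdays at 28- or 35-day spacing (28, 28, 35, 28).
The pattern: 4th Wednesday of the month.
4th Wednesday of July 2015: 2015-07-22.
August 2015 — 4th Wednesday is 2015-08-26.
September 2015 — 4th Wednesday is 2015-09-23.
4th Wednesday of October 2015: 2015-10-28.
4th Wednesday of November 2015: 2015-11-25.
4th Wednesday of December 2015: 2015-12-23.

2015-12-23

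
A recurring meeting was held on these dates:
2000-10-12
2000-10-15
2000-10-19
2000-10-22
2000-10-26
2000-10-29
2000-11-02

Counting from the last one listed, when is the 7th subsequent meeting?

Gaps: 3, 4, 3, 4, 3, 4 days — not constant, but cyclic with period 2.
The events fall on every Thursday and Sunday.
The following Sunday is 2000-11-05.
The following Thursday is 2000-11-09.
The following Sunday is 2000-11-12.
Next Thursday: 2000-11-16.
The following Sunday is 2000-11-19.
Next Thursday: 2000-11-23.
The following Sunday is 2000-11-26.

2000-11-26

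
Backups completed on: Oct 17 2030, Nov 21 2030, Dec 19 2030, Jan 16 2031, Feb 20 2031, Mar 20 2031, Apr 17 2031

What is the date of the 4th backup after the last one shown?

Aug 21 2031

All dates are Thursdays, 35, 28, 28, 35, 28, 28 days apart.
Specifically, the 3rd Thursday of each month.
3rd Thursday of May 2031: May 15 2031.
3rd Thursday of June 2031: Jun 19 2031.
July 2031 — 3rd Thursday is Jul 17 2031.
3rd Thursday of August 2031: Aug 21 2031.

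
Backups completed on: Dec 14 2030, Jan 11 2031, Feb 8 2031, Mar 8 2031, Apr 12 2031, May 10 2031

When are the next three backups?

Jun 14 2031, Jul 12 2031, Aug 9 2031

All dates are Saturdays, 28, 28, 28, 35, 28 days apart.
Specifically, the 2nd Saturday of each month.
June 2031 — 2nd Saturday is Jun 14 2031.
July 2031 — 2nd Saturday is Jul 12 2031.
August 2031 — 2nd Saturday is Aug 9 2031.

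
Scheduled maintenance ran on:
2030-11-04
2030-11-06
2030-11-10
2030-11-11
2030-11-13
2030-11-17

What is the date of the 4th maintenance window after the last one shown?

Every event lands on a Monday or Wednesday or Sunday (gaps cycle 2, 4, 1, 2, 4).
So the schedule is: every Monday, Wednesday and Sunday.
The following Monday is 2030-11-18.
The following Wednesday is 2030-11-20.
The following Sunday is 2030-11-24.
Next Monday: 2030-11-25.

2030-11-25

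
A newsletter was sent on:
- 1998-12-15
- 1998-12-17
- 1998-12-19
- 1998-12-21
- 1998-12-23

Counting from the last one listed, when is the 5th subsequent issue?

Every event comes 2 days after the last (2, 2, 2, 2).
1998-12-23 + 2 days = 1998-12-25.
1998-12-25 + 2 days = 1998-12-27.
1998-12-27 + 2 days = 1998-12-29.
1998-12-29 + 2 days = 1998-12-31.
1998-12-31 + 2 days = 1999-01-02.

1999-01-02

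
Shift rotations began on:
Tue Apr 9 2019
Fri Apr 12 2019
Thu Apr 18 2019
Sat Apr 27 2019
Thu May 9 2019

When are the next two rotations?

Fri May 24 2019, Tue Jun 11 2019

Gaps: 3, 6, 9, 12 days — each gap is 3 larger than the previous one.
Next gap: 15 days. Thu May 9 2019 + 15 days = Fri May 24 2019.
Next gap: 18 days. Fri May 24 2019 + 18 days = Tue Jun 11 2019.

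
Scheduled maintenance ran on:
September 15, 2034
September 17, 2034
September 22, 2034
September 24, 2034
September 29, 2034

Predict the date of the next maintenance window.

Gaps: 2, 5, 2, 5 days — not constant, but cyclic with period 2.
The events fall on every Friday and Sunday.
Next Sunday: October 1, 2034.

October 1, 2034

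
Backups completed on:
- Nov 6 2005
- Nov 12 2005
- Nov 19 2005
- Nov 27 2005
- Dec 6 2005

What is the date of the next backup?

Intervals are 6, 7, 8, 9 days — an arithmetic progression with common difference 1.
Next gap: 10 days. Dec 6 2005 + 10 days = Dec 16 2005.

Dec 16 2005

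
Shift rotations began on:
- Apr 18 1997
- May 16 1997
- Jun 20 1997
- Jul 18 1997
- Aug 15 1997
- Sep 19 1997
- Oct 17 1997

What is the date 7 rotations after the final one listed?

Gaps: 28, 35, 28, 28, 35, 28 days — a mix of 28 and 35. Every date is a Friday.
Each is the 3rd Friday of its month.
3rd Friday of November 1997: Nov 21 1997.
December 1997 — 3rd Friday is Dec 19 1997.
3rd Friday of January 1998: Jan 16 1998.
3rd Friday of February 1998: Feb 20 1998.
March 1998 — 3rd Friday is Mar 20 1998.
3rd Friday of April 1998: Apr 17 1998.
3rd Friday of May 1998: May 15 1998.

May 15 1998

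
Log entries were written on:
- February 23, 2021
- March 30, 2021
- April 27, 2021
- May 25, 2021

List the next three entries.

June 29, 2021; July 27, 2021; August 31, 2021

These are Tuesdays with 35, 28, 28-day gaps.
Each is the final Tuesday of its month — March 30, 2021 is past the 28th, so '4th Tuesday' doesn't fit.
Last Tuesday of June 2021: June 29, 2021.
July 2021 ends with Tuesday July 27, 2021.
Last Tuesday of August 2021: August 31, 2021.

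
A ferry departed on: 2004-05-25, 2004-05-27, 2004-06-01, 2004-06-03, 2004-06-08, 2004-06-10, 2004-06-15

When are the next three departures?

Every event lands on a Tuesday or Thursday (gaps cycle 2, 5, 2, 5, 2, 5).
So the schedule is: every Tuesday and Thursday.
The following Thursday is 2004-06-17.
The following Tuesday is 2004-06-22.
The following Thursday is 2004-06-24.

2004-06-17, 2004-06-22, 2004-06-24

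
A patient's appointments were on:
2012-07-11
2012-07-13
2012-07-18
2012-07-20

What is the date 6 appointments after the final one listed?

The gap pattern 2, 5, 2 repeats every 2 events.
These are the Wednesdays and Fridays of each week.
The following Wednesday is 2012-07-25.
The following Friday is 2012-07-27.
The following Wednesday is 2012-08-01.
The following Friday is 2012-08-03.
Next Wednesday: 2012-08-08.
The following Friday is 2012-08-10.

2012-08-10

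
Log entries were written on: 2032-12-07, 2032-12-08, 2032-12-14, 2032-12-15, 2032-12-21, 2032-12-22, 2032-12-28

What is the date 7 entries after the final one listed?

The gap pattern 1, 6, 1, 6, 1, 6 repeats every 2 events.
These are the Tuesdays and Wednesdays of each week.
The following Wednesday is 2032-12-29.
The following Tuesday is 2033-01-04.
Next Wednesday: 2033-01-05.
Next Tuesday: 2033-01-11.
The following Wednesday is 2033-01-12.
Next Tuesday: 2033-01-18.
Next Wednesday: 2033-01-19.

2033-01-19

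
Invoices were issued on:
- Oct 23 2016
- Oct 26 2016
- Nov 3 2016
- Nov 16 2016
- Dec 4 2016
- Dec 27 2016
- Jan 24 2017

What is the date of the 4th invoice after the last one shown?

Gaps: 3, 8, 13, 18, 23, 28 days — each gap is 5 larger than the previous one.
Next gap: 33 days. Jan 24 2017 + 33 days = Feb 26 2017.
Next gap: 38 days. Feb 26 2017 + 38 days = Apr 5 2017.
Next gap: 43 days. Apr 5 2017 + 43 days = May 18 2017.
Next gap: 48 days. May 18 2017 + 48 days = Jul 5 2017.

Jul 5 2017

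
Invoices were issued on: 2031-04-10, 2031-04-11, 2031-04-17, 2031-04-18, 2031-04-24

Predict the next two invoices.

2031-04-25, 2031-05-01

Gaps: 1, 6, 1, 6 days — not constant, but cyclic with period 2.
The events fall on every Thursday and Friday.
The following Friday is 2031-04-25.
The following Thursday is 2031-05-01.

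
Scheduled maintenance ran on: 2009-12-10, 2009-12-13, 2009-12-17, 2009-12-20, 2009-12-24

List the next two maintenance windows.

Every event lands on a Thursday or Sunday (gaps cycle 3, 4, 3, 4).
So the schedule is: every Thursday and Sunday.
Next Sunday: 2009-12-27.
The following Thursday is 2009-12-31.

2009-12-27, 2009-12-31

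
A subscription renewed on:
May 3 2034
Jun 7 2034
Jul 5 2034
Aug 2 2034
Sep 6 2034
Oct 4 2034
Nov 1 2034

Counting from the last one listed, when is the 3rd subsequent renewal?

Feb 7 2035

Gaps: 35, 28, 28, 35, 28, 28 days — a mix of 28 and 35. Every date is a Wednesday.
Each is the 1st Wednesday of its month.
1st Wednesday of December 2034: Dec 6 2034.
January 2035 — 1st Wednesday is Jan 3 2035.
February 2035 — 1st Wednesday is Feb 7 2035.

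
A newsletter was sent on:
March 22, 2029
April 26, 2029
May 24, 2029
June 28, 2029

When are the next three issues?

All dates are Thursdays, 35, 28, 35 days apart.
Specifically, the 4th Thursday of each month.
4th Thursday of July 2029: July 26, 2029.
August 2029 — 4th Thursday is August 23, 2029.
4th Thursday of September 2029: September 27, 2029.

July 26, 2029; August 23, 2029; September 27, 2029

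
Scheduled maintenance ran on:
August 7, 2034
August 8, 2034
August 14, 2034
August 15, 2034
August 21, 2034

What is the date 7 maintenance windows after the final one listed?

September 12, 2034

Gaps: 1, 6, 1, 6 days — not constant, but cyclic with period 2.
The events fall on every Monday and Tuesday.
The following Tuesday is August 22, 2034.
Next Monday: August 28, 2034.
Next Tuesday: August 29, 2034.
Next Monday: September 4, 2034.
Next Tuesday: September 5, 2034.
Next Monday: September 11, 2034.
Next Tuesday: September 12, 2034.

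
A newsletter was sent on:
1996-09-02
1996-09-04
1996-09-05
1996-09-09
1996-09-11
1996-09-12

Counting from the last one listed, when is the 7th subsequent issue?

1996-09-30

Every event lands on a Monday or Wednesday or Thursday (gaps cycle 2, 1, 4, 2, 1).
So the schedule is: every Monday, Wednesday and Thursday.
Next Monday: 1996-09-16.
Next Wednesday: 1996-09-18.
Next Thursday: 1996-09-19.
Next Monday: 1996-09-23.
The following Wednesday is 1996-09-25.
Next Thursday: 1996-09-26.
Next Monday: 1996-09-30.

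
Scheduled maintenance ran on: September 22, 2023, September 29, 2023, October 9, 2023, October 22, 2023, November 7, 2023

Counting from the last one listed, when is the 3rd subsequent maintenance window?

January 12, 2024

The spacing grows by 3 each time: 7, 10, 13, 16 days.
Next gap: 19 days. November 7, 2023 + 19 days = November 26, 2023.
Next gap: 22 days. November 26, 2023 + 22 days = December 18, 2023.
Next gap: 25 days. December 18, 2023 + 25 days = January 12, 2024.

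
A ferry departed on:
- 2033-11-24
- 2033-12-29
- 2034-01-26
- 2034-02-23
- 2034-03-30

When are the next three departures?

2034-04-27, 2034-05-25, 2034-06-29

Every date is a Thursday; gaps 35, 28, 28, 35 days.
Each is the last Thursday of its month (at least one falls on the 29th or later, ruling out '4th Thursday').
Last Thursday of April 2034: 2034-04-27.
May 2034 ends with Thursday 2034-05-25.
Last Thursday of June 2034: 2034-06-29.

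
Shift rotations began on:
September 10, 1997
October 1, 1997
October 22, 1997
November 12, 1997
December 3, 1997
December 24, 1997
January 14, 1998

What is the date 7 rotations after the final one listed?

June 10, 1998

Gaps between consecutive events: 21, 21, 21, 21, 21, 21 days — a constant 21-day interval.
January 14, 1998 + 21 days = February 4, 1998.
February 4, 1998 + 21 days = February 25, 1998.
February 25, 1998 + 21 days = March 18, 1998.
March 18, 1998 + 21 days = April 8, 1998.
April 8, 1998 + 21 days = April 29, 1998.
April 29, 1998 + 21 days = May 20, 1998.
May 20, 1998 + 21 days = June 10, 1998.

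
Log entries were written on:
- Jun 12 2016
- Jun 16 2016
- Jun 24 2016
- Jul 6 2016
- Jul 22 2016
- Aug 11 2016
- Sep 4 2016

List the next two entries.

Oct 2 2016, Nov 3 2016

Gaps: 4, 8, 12, 16, 20, 24 days — each gap is 4 larger than the previous one.
Next gap: 28 days. Sep 4 2016 + 28 days = Oct 2 2016.
Next gap: 32 days. Oct 2 2016 + 32 days = Nov 3 2016.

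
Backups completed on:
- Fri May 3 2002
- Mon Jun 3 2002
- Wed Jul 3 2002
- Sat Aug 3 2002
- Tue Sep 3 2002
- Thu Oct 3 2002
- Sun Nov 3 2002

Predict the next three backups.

Gaps: 31, 30, 31, 31, 30, 31 days — not constant. Every event is on the 3rd of the month.
Pattern: the 3rd of each month.
Next: December 2002 → Tue Dec 3 2002.
January 2003: Fri Jan 3 2003.
February 2003: Mon Feb 3 2003.

Tue Dec 3 2002, Fri Jan 3 2003, Mon Feb 3 2003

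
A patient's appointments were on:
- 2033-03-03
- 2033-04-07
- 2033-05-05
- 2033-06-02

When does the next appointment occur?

2033-07-07

Gaps: 35, 28, 28 days — a mix of 28 and 35. Every date is a Thursday.
Each is the 1st Thursday of its month.
July 2033 — 1st Thursday is 2033-07-07.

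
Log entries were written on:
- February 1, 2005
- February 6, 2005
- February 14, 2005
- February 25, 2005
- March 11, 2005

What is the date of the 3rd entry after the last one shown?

The spacing grows by 3 each time: 5, 8, 11, 14 days.
Next gap: 17 days. March 11, 2005 + 17 days = March 28, 2005.
Next gap: 20 days. March 28, 2005 + 20 days = April 17, 2005.
Next gap: 23 days. April 17, 2005 + 23 days = May 10, 2005.

May 10, 2005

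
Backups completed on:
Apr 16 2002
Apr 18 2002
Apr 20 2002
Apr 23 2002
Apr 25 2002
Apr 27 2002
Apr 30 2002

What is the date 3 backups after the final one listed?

Gaps: 2, 2, 3, 2, 2, 3 days — not constant, but cyclic with period 3.
The events fall on every Tuesday, Thursday and Saturday.
Next Thursday: May 2 2002.
Next Saturday: May 4 2002.
The following Tuesday is May 7 2002.

May 7 2002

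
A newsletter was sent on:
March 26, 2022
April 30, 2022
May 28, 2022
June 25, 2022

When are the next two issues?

July 30, 2022; August 27, 2022

These are Saturdays with 35, 28, 28-day gaps.
Each is the final Saturday of its month — April 30, 2022 is past the 28th, so '4th Saturday' doesn't fit.
Last Saturday of July 2022: July 30, 2022.
August 2022 ends with Saturday August 27, 2022.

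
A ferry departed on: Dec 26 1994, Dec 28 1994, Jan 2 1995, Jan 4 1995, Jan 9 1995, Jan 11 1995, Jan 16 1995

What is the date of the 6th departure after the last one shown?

Feb 6 1995

Gaps: 2, 5, 2, 5, 2, 5 days — not constant, but cyclic with period 2.
The events fall on every Monday and Wednesday.
The following Wednesday is Jan 18 1995.
Next Monday: Jan 23 1995.
Next Wednesday: Jan 25 1995.
The following Monday is Jan 30 1995.
The following Wednesday is Feb 1 1995.
Next Monday: Feb 6 1995.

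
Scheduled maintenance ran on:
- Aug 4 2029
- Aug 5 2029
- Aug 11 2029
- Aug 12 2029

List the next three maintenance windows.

Aug 18 2029, Aug 19 2029, Aug 25 2029

Gaps: 1, 6, 1 days — not constant, but cyclic with period 2.
The events fall on every Saturday and Sunday.
Next Saturday: Aug 18 2029.
The following Sunday is Aug 19 2029.
Next Saturday: Aug 25 2029.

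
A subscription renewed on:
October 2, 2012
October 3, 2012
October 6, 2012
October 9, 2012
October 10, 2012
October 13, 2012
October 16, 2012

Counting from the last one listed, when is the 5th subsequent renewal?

October 27, 2012

Every event lands on a Tuesday or Wednesday or Saturday (gaps cycle 1, 3, 3, 1, 3, 3).
So the schedule is: every Tuesday, Wednesday and Saturday.
Next Wednesday: October 17, 2012.
The following Saturday is October 20, 2012.
The following Tuesday is October 23, 2012.
The following Wednesday is October 24, 2012.
The following Saturday is October 27, 2012.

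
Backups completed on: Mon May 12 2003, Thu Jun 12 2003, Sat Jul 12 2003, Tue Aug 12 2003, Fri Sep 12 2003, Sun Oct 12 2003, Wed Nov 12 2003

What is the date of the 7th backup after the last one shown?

Gaps: 31, 30, 31, 31, 30, 31 days — not constant. Every event is on the 12th of the month.
Pattern: the 12th of each month.
December 2003: Fri Dec 12 2003.
Next: January 2004 → Mon Jan 12 2004.
February 2004: Thu Feb 12 2004.
March 2004: Fri Mar 12 2004.
April 2004: Mon Apr 12 2004.
Next: May 2004 → Wed May 12 2004.
Next: June 2004 → Sat Jun 12 2004.

Sat Jun 12 2004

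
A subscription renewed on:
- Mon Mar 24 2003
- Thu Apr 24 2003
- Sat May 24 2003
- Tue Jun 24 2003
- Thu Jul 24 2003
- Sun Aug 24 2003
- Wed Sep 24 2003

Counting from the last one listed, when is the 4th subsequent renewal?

Each date is the 24th; the gaps (31, 30, 31, 30, 31, 31) track the month lengths.
The rule is the 24th of each month.
October 2003: Fri Oct 24 2003.
Next: November 2003 → Mon Nov 24 2003.
Next: December 2003 → Wed Dec 24 2003.
January 2004: Sat Jan 24 2004.

Sat Jan 24 2004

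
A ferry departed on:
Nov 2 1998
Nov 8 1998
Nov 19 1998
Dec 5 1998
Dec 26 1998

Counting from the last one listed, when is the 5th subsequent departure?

Jun 24 1999

The spacing grows by 5 each time: 6, 11, 16, 21 days.
Next gap: 26 days. Dec 26 1998 + 26 days = Jan 21 1999.
Next gap: 31 days. Jan 21 1999 + 31 days = Feb 21 1999.
Next gap: 36 days. Feb 21 1999 + 36 days = Mar 29 1999.
Next gap: 41 days. Mar 29 1999 + 41 days = May 9 1999.
Next gap: 46 days. May 9 1999 + 46 days = Jun 24 1999.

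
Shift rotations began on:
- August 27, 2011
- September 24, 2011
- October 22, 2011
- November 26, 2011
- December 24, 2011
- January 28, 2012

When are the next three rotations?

Gaps: 28, 28, 35, 28, 35 days — a mix of 28 and 35. Every date is a Saturday.
Each is the 4th Saturday of its month.
February 2012 — 4th Saturday is February 25, 2012.
March 2012 — 4th Saturday is March 24, 2012.
4th Saturday of April 2012: April 28, 2012.

February 25, 2012; March 24, 2012; April 28, 2012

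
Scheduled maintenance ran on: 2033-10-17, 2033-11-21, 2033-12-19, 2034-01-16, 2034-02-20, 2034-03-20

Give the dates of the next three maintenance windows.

2034-04-17, 2034-05-15, 2034-06-19

All dates are Mondays, 35, 28, 28, 35, 28 days apart.
Specifically, the 3rd Monday of each month.
April 2034 — 3rd Monday is 2034-04-17.
3rd Monday of May 2034: 2034-05-15.
June 2034 — 3rd Monday is 2034-06-19.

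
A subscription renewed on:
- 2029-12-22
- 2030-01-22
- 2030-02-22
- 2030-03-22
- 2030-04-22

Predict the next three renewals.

2030-05-22, 2030-06-22, 2030-07-22

The day-of-month is always 22 (31, 31, 28, 31 days between events).
So this recurs on the 22nd of each month.
Next: May 2030 → 2030-05-22.
Next: June 2030 → 2030-06-22.
July 2030: 2030-07-22.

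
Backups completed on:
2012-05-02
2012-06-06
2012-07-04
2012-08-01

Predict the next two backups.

2012-09-05, 2012-10-03

These are Wednesdays at 28- or 35-day spacing (35, 28, 28).
The pattern: 1st Wednesday of the month.
1st Wednesday of September 2012: 2012-09-05.
1st Wednesday of October 2012: 2012-10-03.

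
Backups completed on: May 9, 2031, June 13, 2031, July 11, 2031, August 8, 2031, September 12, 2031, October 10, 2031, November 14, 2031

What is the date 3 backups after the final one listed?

These are Fridays at 28- or 35-day spacing (35, 28, 28, 35, 28, 35).
The pattern: 2nd Friday of the month.
December 2031 — 2nd Friday is December 12, 2031.
January 2032 — 2nd Friday is January 9, 2032.
2nd Friday of February 2032: February 13, 2032.

February 13, 2032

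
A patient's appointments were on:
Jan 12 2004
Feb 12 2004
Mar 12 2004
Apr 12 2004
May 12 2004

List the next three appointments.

Each date is the 12th; the gaps (31, 29, 31, 30) track the month lengths.
The rule is the 12th of each month.
Next: June 2004 → Jun 12 2004.
Next: July 2004 → Jul 12 2004.
Next: August 2004 → Aug 12 2004.

Jun 12 2004, Jul 12 2004, Aug 12 2004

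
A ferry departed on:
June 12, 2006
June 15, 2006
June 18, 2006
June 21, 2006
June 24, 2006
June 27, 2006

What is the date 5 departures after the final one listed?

July 12, 2006

Gaps between consecutive events: 3, 3, 3, 3, 3 days — a constant 3-day interval.
June 27, 2006 + 3 days = June 30, 2006.
June 30, 2006 + 3 days = July 3, 2006.
July 3, 2006 + 3 days = July 6, 2006.
July 6, 2006 + 3 days = July 9, 2006.
July 9, 2006 + 3 days = July 12, 2006.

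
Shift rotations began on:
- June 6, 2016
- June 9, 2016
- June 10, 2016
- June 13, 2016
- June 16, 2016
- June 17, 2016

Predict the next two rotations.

Gaps: 3, 1, 3, 3, 1 days — not constant, but cyclic with period 3.
The events fall on every Monday, Thursday and Friday.
The following Monday is June 20, 2016.
The following Thursday is June 23, 2016.

June 20, 2016; June 23, 2016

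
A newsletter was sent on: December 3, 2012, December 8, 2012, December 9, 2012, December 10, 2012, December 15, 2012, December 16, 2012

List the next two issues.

December 17, 2012; December 22, 2012

Every event lands on a Monday or Saturday or Sunday (gaps cycle 5, 1, 1, 5, 1).
So the schedule is: every Monday, Saturday and Sunday.
Next Monday: December 17, 2012.
Next Saturday: December 22, 2012.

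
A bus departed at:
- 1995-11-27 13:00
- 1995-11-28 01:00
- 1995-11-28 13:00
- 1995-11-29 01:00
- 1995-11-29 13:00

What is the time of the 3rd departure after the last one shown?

The interval is a steady 12 hours (12, 12, 12, 12).
1995-11-29 13:00 + 12 h = 1995-11-30 01:00.
1995-11-30 01:00 + 12 h = 1995-11-30 13:00.
1995-11-30 13:00 + 12 h = 1995-12-01 01:00.

1995-12-01 01:00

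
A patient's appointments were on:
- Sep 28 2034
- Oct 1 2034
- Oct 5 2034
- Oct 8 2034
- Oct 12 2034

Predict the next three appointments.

Oct 15 2034, Oct 19 2034, Oct 22 2034

Every event lands on a Thursday or Sunday (gaps cycle 3, 4, 3, 4).
So the schedule is: every Thursday and Sunday.
Next Sunday: Oct 15 2034.
The following Thursday is Oct 19 2034.
The following Sunday is Oct 22 2034.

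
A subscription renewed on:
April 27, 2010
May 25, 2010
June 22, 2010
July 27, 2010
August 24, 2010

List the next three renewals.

September 28, 2010; October 26, 2010; November 23, 2010

All dates are Tuesdays, 28, 28, 35, 28 days apart.
Specifically, the 4th Tuesday of each month.
September 2010 — 4th Tuesday is September 28, 2010.
4th Tuesday of October 2010: October 26, 2010.
4th Tuesday of November 2010: November 23, 2010.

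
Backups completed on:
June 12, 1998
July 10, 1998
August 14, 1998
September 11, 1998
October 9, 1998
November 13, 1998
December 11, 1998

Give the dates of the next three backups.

These are Fridays at 28- or 35-day spacing (28, 35, 28, 28, 35, 28).
The pattern: 2nd Friday of the month.
2nd Friday of January 1999: January 8, 1999.
February 1999 — 2nd Friday is February 12, 1999.
March 1999 — 2nd Friday is March 12, 1999.

January 8, 1999; February 12, 1999; March 12, 1999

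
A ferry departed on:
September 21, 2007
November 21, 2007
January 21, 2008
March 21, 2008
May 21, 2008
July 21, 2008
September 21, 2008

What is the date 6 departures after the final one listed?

The day-of-month is always 21 (61, 61, 60, 61, 61, 62 days between events).
So this recurs on the 21st of every 2 months.
Next: November 2008 → November 21, 2008.
January 2009: January 21, 2009.
March 2009: March 21, 2009.
May 2009: May 21, 2009.
Next: July 2009 → July 21, 2009.
Next: September 2009 → September 21, 2009.

September 21, 2009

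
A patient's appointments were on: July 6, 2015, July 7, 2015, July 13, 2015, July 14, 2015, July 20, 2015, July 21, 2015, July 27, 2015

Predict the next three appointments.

Every event lands on a Monday or Tuesday (gaps cycle 1, 6, 1, 6, 1, 6).
So the schedule is: every Monday and Tuesday.
Next Tuesday: July 28, 2015.
Next Monday: August 3, 2015.
The following Tuesday is August 4, 2015.

July 28, 2015; August 3, 2015; August 4, 2015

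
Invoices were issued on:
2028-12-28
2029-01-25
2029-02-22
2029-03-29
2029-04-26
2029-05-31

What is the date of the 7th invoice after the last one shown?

Every date is a Thursday; gaps 28, 28, 35, 28, 35 days.
Each is the last Thursday of its month (at least one falls on the 29th or later, ruling out '4th Thursday').
Last Thursday of June 2029: 2029-06-28.
Last Thursday of July 2029: 2029-07-26.
Last Thursday of August 2029: 2029-08-30.
September 2029 ends with Thursday 2029-09-27.
October 2029 ends with Thursday 2029-10-25.
November 2029 ends with Thursday 2029-11-29.
December 2029 ends with Thursday 2029-12-27.

2029-12-27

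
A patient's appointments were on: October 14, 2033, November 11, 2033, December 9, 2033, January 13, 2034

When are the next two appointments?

Gaps: 28, 28, 35 days — a mix of 28 and 35. Every date is a Friday.
Each is the 2nd Friday of its month.
February 2034 — 2nd Friday is February 10, 2034.
March 2034 — 2nd Friday is March 10, 2034.

February 10, 2034; March 10, 2034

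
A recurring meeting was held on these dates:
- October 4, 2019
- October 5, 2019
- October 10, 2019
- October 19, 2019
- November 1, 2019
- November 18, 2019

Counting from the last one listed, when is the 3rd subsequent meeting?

The spacing grows by 4 each time: 1, 5, 9, 13, 17 days.
Next gap: 21 days. November 18, 2019 + 21 days = December 9, 2019.
Next gap: 25 days. December 9, 2019 + 25 days = January 3, 2020.
Next gap: 29 days. January 3, 2020 + 29 days = February 1, 2020.

February 1, 2020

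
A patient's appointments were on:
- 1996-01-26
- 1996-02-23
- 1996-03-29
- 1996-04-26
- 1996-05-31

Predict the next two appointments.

These are Fridays with 28, 35, 28, 35-day gaps.
Each is the final Friday of its month — 1996-03-29 is past the 28th, so '4th Friday' doesn't fit.
June 1996 ends with Friday 1996-06-28.
Last Friday of July 1996: 1996-07-26.

1996-06-28, 1996-07-26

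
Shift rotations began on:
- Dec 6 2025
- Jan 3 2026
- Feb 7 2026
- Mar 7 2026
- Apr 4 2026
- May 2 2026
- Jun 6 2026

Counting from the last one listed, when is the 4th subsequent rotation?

Gaps: 28, 35, 28, 28, 28, 35 days — a mix of 28 and 35. Every date is a Saturday.
Each is the 1st Saturday of its month.
1st Saturday of July 2026: Jul 4 2026.
August 2026 — 1st Saturday is Aug 1 2026.
September 2026 — 1st Saturday is Sep 5 2026.
October 2026 — 1st Saturday is Oct 3 2026.

Oct 3 2026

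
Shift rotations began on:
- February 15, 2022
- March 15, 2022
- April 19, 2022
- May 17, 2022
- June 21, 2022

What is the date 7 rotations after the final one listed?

Gaps: 28, 35, 28, 35 days — a mix of 28 and 35. Every date is a Tuesday.
Each is the 3rd Tuesday of its month.
3rd Tuesday of July 2022: July 19, 2022.
3rd Tuesday of August 2022: August 16, 2022.
3rd Tuesday of September 2022: September 20, 2022.
October 2022 — 3rd Tuesday is October 18, 2022.
3rd Tuesday of November 2022: November 15, 2022.
3rd Tuesday of December 2022: December 20, 2022.
3rd Tuesday of January 2023: January 17, 2023.

January 17, 2023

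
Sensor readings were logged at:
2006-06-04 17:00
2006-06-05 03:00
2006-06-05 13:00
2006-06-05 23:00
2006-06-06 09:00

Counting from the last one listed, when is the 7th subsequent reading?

Gaps: 10, 10, 10, 10 hours — each event is 10 hours after the previous one.
2006-06-06 09:00 + 10 h = 2006-06-06 19:00.
2006-06-06 19:00 + 10 h = 2006-06-07 05:00.
2006-06-07 05:00 + 10 h = 2006-06-07 15:00.
2006-06-07 15:00 + 10 h = 2006-06-08 01:00.
2006-06-08 01:00 + 10 h = 2006-06-08 11:00.
2006-06-08 11:00 + 10 h = 2006-06-08 21:00.
2006-06-08 21:00 + 10 h = 2006-06-09 07:00.

2006-06-09 07:00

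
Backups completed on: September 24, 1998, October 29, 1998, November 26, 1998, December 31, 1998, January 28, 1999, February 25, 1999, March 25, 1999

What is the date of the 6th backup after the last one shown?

All Thursdays; the gaps (35, 28, 35, 28, 28, 28) vary with month length.
This is the last Thursday of each month.
Last Thursday of April 1999: April 29, 1999.
Last Thursday of May 1999: May 27, 1999.
June 1999 ends with Thursday June 24, 1999.
July 1999 ends with Thursday July 29, 1999.
August 1999 ends with Thursday August 26, 1999.
Last Thursday of September 1999: September 30, 1999.

September 30, 1999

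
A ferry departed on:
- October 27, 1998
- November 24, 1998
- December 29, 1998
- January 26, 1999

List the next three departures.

These are Tuesdays with 28, 35, 28-day gaps.
Each is the final Tuesday of its month — December 29, 1998 is past the 28th, so '4th Tuesday' doesn't fit.
Last Tuesday of February 1999: February 23, 1999.
March 1999 ends with Tuesday March 30, 1999.
April 1999 ends with Tuesday April 27, 1999.

February 23, 1999; March 30, 1999; April 27, 1999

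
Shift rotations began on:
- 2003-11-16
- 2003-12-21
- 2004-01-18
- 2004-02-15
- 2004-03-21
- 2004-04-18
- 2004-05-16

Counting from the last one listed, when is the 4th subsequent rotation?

2004-09-19

All dates are Sundays, 35, 28, 28, 35, 28, 28 days apart.
Specifically, the 3rd Sunday of each month.
3rd Sunday of June 2004: 2004-06-20.
July 2004 — 3rd Sunday is 2004-07-18.
3rd Sunday of August 2004: 2004-08-15.
3rd Sunday of September 2004: 2004-09-19.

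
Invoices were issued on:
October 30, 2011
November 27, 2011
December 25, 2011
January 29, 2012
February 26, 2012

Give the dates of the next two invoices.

March 25, 2012; April 29, 2012

All Sundays; the gaps (28, 28, 35, 28) vary with month length.
This is the last Sunday of each month.
March 2012 ends with Sunday March 25, 2012.
April 2012 ends with Sunday April 29, 2012.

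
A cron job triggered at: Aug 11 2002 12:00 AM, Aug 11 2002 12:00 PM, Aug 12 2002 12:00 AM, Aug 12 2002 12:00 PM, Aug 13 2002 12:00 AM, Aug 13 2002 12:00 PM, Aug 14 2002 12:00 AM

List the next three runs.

Aug 14 2002 12:00 PM, Aug 15 2002 12:00 AM, Aug 15 2002 12:00 PM

Gaps: 12, 12, 12, 12, 12, 12 hours — each event is 12 hours after the previous one.
Aug 14 2002 12:00 AM + 12 h = Aug 14 2002 12:00 PM.
Aug 14 2002 12:00 PM + 12 h = Aug 15 2002 12:00 AM.
Aug 15 2002 12:00 AM + 12 h = Aug 15 2002 12:00 PM.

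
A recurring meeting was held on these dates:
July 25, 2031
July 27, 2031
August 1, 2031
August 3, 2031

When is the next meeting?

August 8, 2031

Every event lands on a Friday or Sunday (gaps cycle 2, 5, 2).
So the schedule is: every Friday and Sunday.
Next Friday: August 8, 2031.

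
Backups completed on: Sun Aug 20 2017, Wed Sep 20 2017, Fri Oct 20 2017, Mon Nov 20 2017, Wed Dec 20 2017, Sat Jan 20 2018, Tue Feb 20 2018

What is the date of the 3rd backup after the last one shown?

The day-of-month is always 20 (31, 30, 31, 30, 31, 31 days between events).
So this recurs on the 20th of each month.
Next: March 2018 → Tue Mar 20 2018.
April 2018: Fri Apr 20 2018.
Next: May 2018 → Sun May 20 2018.

Sun May 20 2018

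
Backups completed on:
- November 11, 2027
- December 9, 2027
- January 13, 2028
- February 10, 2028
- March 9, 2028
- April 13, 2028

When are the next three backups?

All dates are Thursdays, 28, 35, 28, 28, 35 days apart.
Specifically, the 2nd Thursday of each month.
2nd Thursday of May 2028: May 11, 2028.
2nd Thursday of June 2028: June 8, 2028.
July 2028 — 2nd Thursday is July 13, 2028.

May 11, 2028; June 8, 2028; July 13, 2028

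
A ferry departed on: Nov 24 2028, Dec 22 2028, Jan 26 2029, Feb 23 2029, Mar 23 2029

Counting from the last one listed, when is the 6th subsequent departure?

Sep 28 2029

Gaps: 28, 35, 28, 28 days — a mix of 28 and 35. Every date is a Friday.
Each is the 4th Friday of its month.
4th Friday of April 2029: Apr 27 2029.
May 2029 — 4th Friday is May 25 2029.
4th Friday of June 2029: Jun 22 2029.
July 2029 — 4th Friday is Jul 27 2029.
August 2029 — 4th Friday is Aug 24 2029.
4th Friday of September 2029: Sep 28 2029.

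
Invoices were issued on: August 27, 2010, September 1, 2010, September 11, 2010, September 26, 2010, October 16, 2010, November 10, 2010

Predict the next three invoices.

December 10, 2010; January 14, 2011; February 23, 2011

Intervals are 5, 10, 15, 20, 25 days — an arithmetic progression with common difference 5.
Next gap: 30 days. November 10, 2010 + 30 days = December 10, 2010.
Next gap: 35 days. December 10, 2010 + 35 days = January 14, 2011.
Next gap: 40 days. January 14, 2011 + 40 days = February 23, 2011.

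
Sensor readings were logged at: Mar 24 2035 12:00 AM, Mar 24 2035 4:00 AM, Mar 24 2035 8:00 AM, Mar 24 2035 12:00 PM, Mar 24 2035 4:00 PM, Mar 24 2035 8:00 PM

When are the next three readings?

The interval is a steady 4 hours (4, 4, 4, 4, 4).
Mar 24 2035 8:00 PM + 4 h = Mar 25 2035 12:00 AM.
Mar 25 2035 12:00 AM + 4 h = Mar 25 2035 4:00 AM.
Mar 25 2035 4:00 AM + 4 h = Mar 25 2035 8:00 AM.

Mar 25 2035 12:00 AM, Mar 25 2035 4:00 AM, Mar 25 2035 8:00 AM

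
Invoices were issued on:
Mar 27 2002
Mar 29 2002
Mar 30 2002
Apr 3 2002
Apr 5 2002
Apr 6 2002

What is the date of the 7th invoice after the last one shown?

Every event lands on a Wednesday or Friday or Saturday (gaps cycle 2, 1, 4, 2, 1).
So the schedule is: every Wednesday, Friday and Saturday.
Next Wednesday: Apr 10 2002.
Next Friday: Apr 12 2002.
Next Saturday: Apr 13 2002.
The following Wednesday is Apr 17 2002.
The following Friday is Apr 19 2002.
Next Saturday: Apr 20 2002.
Next Wednesday: Apr 24 2002.

Apr 24 2002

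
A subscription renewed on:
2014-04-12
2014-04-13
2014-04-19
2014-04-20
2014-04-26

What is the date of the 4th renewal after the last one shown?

2014-05-10

The gap pattern 1, 6, 1, 6 repeats every 2 events.
These are the Saturdays and Sundays of each week.
Next Sunday: 2014-04-27.
The following Saturday is 2014-05-03.
The following Sunday is 2014-05-04.
Next Saturday: 2014-05-10.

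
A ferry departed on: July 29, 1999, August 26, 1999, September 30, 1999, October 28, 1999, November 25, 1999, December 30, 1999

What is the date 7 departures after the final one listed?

Every date is a Thursday; gaps 28, 35, 28, 28, 35 days.
Each is the last Thursday of its month (at least one falls on the 29th or later, ruling out '4th Thursday').
January 2000 ends with Thursday January 27, 2000.
February 2000 ends with Thursday February 24, 2000.
March 2000 ends with Thursday March 30, 2000.
Last Thursday of April 2000: April 27, 2000.
May 2000 ends with Thursday May 25, 2000.
Last Thursday of June 2000: June 29, 2000.
July 2000 ends with Thursday July 27, 2000.

July 27, 2000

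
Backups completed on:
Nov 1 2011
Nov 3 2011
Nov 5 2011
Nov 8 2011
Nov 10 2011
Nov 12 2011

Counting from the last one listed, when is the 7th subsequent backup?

Gaps: 2, 2, 3, 2, 2 days — not constant, but cyclic with period 3.
The events fall on every Tuesday, Thursday and Saturday.
The following Tuesday is Nov 15 2011.
The following Thursday is Nov 17 2011.
The following Saturday is Nov 19 2011.
The following Tuesday is Nov 22 2011.
The following Thursday is Nov 24 2011.
The following Saturday is Nov 26 2011.
Next Tuesday: Nov 29 2011.

Nov 29 2011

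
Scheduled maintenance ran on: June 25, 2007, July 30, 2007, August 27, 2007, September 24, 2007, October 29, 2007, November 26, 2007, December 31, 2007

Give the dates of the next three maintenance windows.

All Mondays; the gaps (35, 28, 28, 35, 28, 35) vary with month length.
This is the last Monday of each month.
January 2008 ends with Monday January 28, 2008.
February 2008 ends with Monday February 25, 2008.
Last Monday of March 2008: March 31, 2008.

January 28, 2008; February 25, 2008; March 31, 2008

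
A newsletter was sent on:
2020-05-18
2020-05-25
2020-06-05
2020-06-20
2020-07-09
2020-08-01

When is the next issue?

The spacing grows by 4 each time: 7, 11, 15, 19, 23 days.
Next gap: 27 days. 2020-08-01 + 27 days = 2020-08-28.

2020-08-28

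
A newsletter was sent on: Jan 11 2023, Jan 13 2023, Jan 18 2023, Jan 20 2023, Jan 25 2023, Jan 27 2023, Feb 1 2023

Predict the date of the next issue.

Feb 3 2023

Every event lands on a Wednesday or Friday (gaps cycle 2, 5, 2, 5, 2, 5).
So the schedule is: every Wednesday and Friday.
Next Friday: Feb 3 2023.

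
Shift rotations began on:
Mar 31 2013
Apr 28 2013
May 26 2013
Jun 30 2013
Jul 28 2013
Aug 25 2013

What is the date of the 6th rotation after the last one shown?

These are Sundays with 28, 28, 35, 28, 28-day gaps.
Each is the final Sunday of its month — Mar 31 2013 is past the 28th, so '4th Sunday' doesn't fit.
Last Sunday of September 2013: Sep 29 2013.
October 2013 ends with Sunday Oct 27 2013.
November 2013 ends with Sunday Nov 24 2013.
December 2013 ends with Sunday Dec 29 2013.
Last Sunday of January 2014: Jan 26 2014.
Last Sunday of February 2014: Feb 23 2014.

Feb 23 2014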